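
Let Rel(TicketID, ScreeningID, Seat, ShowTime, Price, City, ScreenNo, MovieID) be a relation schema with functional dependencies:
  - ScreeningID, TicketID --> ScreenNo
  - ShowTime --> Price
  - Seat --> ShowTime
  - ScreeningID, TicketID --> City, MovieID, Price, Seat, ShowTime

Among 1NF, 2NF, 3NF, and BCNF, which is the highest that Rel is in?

2NF

Candidate key: {ScreeningID, TicketID}. Prime attributes: {ScreeningID, TicketID}.
ShowTime --> Price breaks BCNF: {ShowTime}⁺ = {Price, ShowTime}, so {ShowTime} is not a superkey.
Because {Price} is non-prime and the left side of ShowTime --> Price is not a superkey, the relation is not in 3NF.
Checking every proper subset of each key, none determines a non-prime attribute — 2NF is satisfied.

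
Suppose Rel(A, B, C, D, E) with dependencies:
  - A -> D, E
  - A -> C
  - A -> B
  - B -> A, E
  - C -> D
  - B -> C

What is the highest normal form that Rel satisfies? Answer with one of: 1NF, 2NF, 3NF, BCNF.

Candidate keys: {A}, {B}. Prime attributes: {A, B}.
C -> D: {C}⁺ = {C, D}, which is not all of the attributes, so the left side is not a superkey — BCNF is violated.
C -> D has non-prime {D} on the right and a non-superkey on the left, so 3NF fails.
Every candidate key is a single attribute, so no partial dependency is possible; 2NF holds.

2NF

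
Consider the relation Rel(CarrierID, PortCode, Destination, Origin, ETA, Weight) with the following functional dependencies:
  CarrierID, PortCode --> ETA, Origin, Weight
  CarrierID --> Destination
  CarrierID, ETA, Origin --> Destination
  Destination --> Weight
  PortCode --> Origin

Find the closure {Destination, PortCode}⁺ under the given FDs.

{Destination, Origin, PortCode, Weight}

Start with {Destination, PortCode}.
Destination --> Weight applies; add {Weight} → now {Destination, PortCode, Weight}.
PortCode --> Origin applies; add {Origin} → now {Destination, Origin, PortCode, Weight}.
No further FD applies.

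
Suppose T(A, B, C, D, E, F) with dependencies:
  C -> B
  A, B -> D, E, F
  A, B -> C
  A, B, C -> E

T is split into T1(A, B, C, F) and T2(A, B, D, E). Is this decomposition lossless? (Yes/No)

The shared attributes are {A, B} and {A, B}⁺ = {A, B, C, D, E, F}.
T1 is contained in that closure, so T1 ∩ T2 -> T1 holds and the join is lossless.

Yes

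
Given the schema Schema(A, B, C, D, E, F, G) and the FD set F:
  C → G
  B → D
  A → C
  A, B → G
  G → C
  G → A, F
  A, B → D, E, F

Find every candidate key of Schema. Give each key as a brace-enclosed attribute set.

{B} never appears on the right of any FD, so every key must include it.
{A, B}⁺ = {A, B, C, D, E, F, G}, which is every attribute, so {A, B} is a candidate key.
{B, C}⁺ = {A, B, C, D, E, F, G}, which is every attribute, so {B, C} is a candidate key.
{B, G}⁺ = {A, B, C, D, E, F, G}, which is every attribute, so {B, G} is a candidate key.
Any other superkey properly contains one of these, so there are no further candidate keys.

{A, B}, {B, C}, {B, G}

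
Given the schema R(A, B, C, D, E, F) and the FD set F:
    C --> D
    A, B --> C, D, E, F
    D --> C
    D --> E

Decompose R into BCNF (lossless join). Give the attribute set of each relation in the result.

{A, B, C, F}; {C, D, E}

Candidate key of the original relation: {A, B}.
{A, B, C, D, E, F}: {C} determines {C, D, E} here but is not a superkey — split on C --> D, E, giving {C, D, E} and {A, B, C, F}.
{C, D, E} is in BCNF.
{A, B, C, F} is in BCNF.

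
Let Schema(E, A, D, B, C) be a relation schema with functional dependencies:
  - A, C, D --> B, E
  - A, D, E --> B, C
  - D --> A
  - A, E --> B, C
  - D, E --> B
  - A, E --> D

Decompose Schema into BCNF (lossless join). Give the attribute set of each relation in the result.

{A, D}; {B, C, D, E}

Candidate keys of the original relation: {A, E}, {C, D}, {D, E}.
In {A, B, C, D, E}, {D} is not a superkey ({D}⁺ restricted to this set is {A, D}), so split on D --> A into {A, D} and {B, C, D, E}.
{A, D} is in BCNF.
{B, C, D, E} is in BCNF.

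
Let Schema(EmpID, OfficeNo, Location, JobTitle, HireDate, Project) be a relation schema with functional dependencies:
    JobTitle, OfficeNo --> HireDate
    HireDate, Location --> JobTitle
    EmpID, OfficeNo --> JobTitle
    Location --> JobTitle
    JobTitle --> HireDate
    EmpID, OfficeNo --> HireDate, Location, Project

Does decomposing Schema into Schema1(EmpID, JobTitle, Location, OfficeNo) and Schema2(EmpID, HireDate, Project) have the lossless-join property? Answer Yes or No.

Common attributes: {EmpID}; their closure is {EmpID}.
The closure covers neither Schema1 nor Schema2 entirely; the join is not lossless.

No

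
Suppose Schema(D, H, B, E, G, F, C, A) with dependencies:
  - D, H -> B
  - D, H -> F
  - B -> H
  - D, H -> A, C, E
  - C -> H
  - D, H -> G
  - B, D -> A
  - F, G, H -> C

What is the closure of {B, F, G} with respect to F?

{B, C, F, G, H}

Start with {B, F, G}.
B -> H applies; add {H} → now {B, F, G, H}.
F, G, H -> C applies; add {C} → now {B, C, F, G, H}.
No further FD applies.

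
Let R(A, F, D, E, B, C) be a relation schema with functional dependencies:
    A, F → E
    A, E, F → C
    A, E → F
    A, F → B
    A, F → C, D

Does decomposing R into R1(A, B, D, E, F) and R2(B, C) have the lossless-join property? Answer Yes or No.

The shared attributes are {B} and {B}⁺ = {B}.
R1 ⊄ {B} and R2 ⊄ {B}, so the split is lossy.

No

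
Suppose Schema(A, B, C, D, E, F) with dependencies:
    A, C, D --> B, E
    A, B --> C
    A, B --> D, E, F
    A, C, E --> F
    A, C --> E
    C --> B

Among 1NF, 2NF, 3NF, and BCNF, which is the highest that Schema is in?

3NF

Candidate keys: {A, B}, {A, C}. Prime attributes: {A, B, C}.
C --> B: {C}⁺ = {B, C}, which is not all of the attributes, so the left side is not a superkey — BCNF is violated.
Since {B} ⊆ prime attributes and every other non-superkey FD also has a prime right side, the schema is in 3NF.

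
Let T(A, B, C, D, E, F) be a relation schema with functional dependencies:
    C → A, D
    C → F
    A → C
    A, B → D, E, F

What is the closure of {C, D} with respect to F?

Start with {C, D}.
C → A, D applies; add {A} → now {A, C, D}.
C → F applies; add {F} → now {A, C, D, F}.
No further FD applies.

{A, C, D, F}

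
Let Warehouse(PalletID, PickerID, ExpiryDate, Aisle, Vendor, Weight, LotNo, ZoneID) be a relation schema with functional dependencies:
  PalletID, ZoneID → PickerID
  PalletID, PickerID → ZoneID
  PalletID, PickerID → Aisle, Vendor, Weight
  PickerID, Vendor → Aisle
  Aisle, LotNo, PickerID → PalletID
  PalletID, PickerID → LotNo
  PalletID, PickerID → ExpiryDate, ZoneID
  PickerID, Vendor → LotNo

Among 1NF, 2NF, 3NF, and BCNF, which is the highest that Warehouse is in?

BCNF

Candidate keys: {Aisle, LotNo, PickerID}, {PalletID, PickerID}, {PalletID, ZoneID}, {PickerID, Vendor}. Prime attributes: {Aisle, LotNo, PalletID, PickerID, Vendor, ZoneID}.
Each dependency's left side is a superkey — BCNF holds.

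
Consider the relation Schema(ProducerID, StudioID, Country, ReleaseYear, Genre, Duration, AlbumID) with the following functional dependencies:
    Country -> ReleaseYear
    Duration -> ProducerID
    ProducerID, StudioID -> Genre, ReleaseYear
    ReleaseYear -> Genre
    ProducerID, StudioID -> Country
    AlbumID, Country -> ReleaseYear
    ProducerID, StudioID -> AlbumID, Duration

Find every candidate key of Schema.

{Duration, StudioID}, {ProducerID, StudioID}

Attributes never on any right-hand side: {StudioID} — every candidate key must contain it.
Closure of {Duration, StudioID} is {AlbumID, Country, Duration, Genre, ProducerID, ReleaseYear, StudioID}, the whole schema; {Duration, StudioID} is a candidate key.
Closure of {ProducerID, StudioID} is {AlbumID, Country, Duration, Genre, ProducerID, ReleaseYear, StudioID}, the whole schema; {ProducerID, StudioID} is a candidate key.
Any other superkey properly contains one of these, so there are no further candidate keys.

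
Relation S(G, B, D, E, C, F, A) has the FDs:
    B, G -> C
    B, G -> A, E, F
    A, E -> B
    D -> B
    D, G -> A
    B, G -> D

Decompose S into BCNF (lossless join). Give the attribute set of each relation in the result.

Candidate keys of the original relation: {A, E, G}, {B, G}, {D, G}.
{A, B, C, D, E, F, G}: {A, E} determines {A, B, E} here but is not a superkey — split on A, E -> B, giving {A, B, E} and {A, C, D, E, F, G}.
{A, B, E} has no BCNF violation.
{A, C, D, E, F, G} has no BCNF violation.

{A, B, E}; {A, C, D, E, F, G}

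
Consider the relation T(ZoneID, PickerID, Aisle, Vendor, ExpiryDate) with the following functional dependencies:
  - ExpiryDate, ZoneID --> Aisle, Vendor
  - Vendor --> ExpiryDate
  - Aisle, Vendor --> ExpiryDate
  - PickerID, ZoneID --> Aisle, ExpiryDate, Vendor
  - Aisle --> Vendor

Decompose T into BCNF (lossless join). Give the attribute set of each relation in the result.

Candidate key of the original relation: {PickerID, ZoneID}.
{Aisle, ExpiryDate, PickerID, Vendor, ZoneID}: {ExpiryDate, ZoneID} determines {Aisle, ExpiryDate, Vendor, ZoneID} here but is not a superkey — split on ExpiryDate, ZoneID --> Aisle, Vendor, giving {Aisle, ExpiryDate, Vendor, ZoneID} and {ExpiryDate, PickerID, ZoneID}.
{Aisle, ExpiryDate, Vendor, ZoneID}: {Vendor} determines {ExpiryDate, Vendor} here but is not a superkey — split on Vendor --> ExpiryDate, giving {ExpiryDate, Vendor} and {Aisle, Vendor, ZoneID}.
{ExpiryDate, Vendor} has no BCNF violation.
{Aisle, Vendor, ZoneID}: {Aisle} determines {Aisle, Vendor} here but is not a superkey — split on Aisle --> Vendor, giving {Aisle, Vendor} and {Aisle, ZoneID}.
{Aisle, Vendor} has no BCNF violation.
{Aisle, ZoneID} has no BCNF violation.
{ExpiryDate, PickerID, ZoneID} has no BCNF violation.

{Aisle, Vendor}; {Aisle, ZoneID}; {ExpiryDate, PickerID, ZoneID}; {ExpiryDate, Vendor}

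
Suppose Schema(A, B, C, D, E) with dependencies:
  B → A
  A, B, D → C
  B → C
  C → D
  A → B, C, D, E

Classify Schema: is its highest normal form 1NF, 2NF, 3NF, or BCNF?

2NF

Candidate keys: {A}, {B}. Prime attributes: {A, B}.
C → D: {C}⁺ = {C, D}, which is not all of the attributes, so the left side is not a superkey — BCNF is violated.
C → D determines the non-prime attribute {D} from a non-superkey — 3NF is violated.
All keys have size 1, which rules out partial dependencies — 2NF is satisfied.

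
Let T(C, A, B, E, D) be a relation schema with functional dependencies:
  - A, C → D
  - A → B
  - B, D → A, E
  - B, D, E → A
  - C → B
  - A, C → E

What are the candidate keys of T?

{A, C}, {C, D}

Attributes never on any right-hand side: {C} — every candidate key must contain it.
{A, C} is a candidate key since {A, C}⁺ = {A, B, C, D, E} covers every attribute.
{C, D} is a candidate key since {C, D}⁺ = {A, B, C, D, E} covers every attribute.
These are minimal and exhaustive — every other superkey contains one of them.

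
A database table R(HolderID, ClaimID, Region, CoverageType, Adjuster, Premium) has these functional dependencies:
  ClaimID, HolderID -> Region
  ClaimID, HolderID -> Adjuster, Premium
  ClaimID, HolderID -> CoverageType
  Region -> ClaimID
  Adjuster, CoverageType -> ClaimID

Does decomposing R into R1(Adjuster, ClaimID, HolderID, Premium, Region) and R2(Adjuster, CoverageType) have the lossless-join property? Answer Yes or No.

Common attributes: {Adjuster}; their closure is {Adjuster}.
Neither R1 nor R2 is contained in that closure, so the decomposition is lossy.

No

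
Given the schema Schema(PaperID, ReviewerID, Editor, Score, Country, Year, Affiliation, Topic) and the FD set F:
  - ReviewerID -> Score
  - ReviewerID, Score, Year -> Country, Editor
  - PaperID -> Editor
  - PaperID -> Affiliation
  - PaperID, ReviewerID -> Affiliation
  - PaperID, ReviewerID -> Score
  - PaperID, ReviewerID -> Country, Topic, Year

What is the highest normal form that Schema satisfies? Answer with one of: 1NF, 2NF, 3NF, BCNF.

Candidate key: {PaperID, ReviewerID}. Prime attributes: {PaperID, ReviewerID}.
For ReviewerID -> Score we have {ReviewerID}⁺ = {ReviewerID, Score}; {ReviewerID} is not a superkey, so BCNF fails.
ReviewerID -> Score determines the non-prime attribute {Score} from a non-superkey — 3NF is violated.
Since {PaperID} ⊂ {PaperID, ReviewerID} and {PaperID}⁺ ⊇ {Affiliation, Editor} with {Affiliation, Editor} non-prime, there is a partial dependency; 2NF fails.

1NF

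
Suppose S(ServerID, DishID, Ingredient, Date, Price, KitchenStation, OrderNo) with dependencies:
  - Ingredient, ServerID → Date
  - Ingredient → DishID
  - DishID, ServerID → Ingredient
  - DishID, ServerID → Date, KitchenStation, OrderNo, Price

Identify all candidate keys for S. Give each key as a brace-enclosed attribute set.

{DishID, ServerID}, {Ingredient, ServerID}

Attributes never on any right-hand side: {ServerID} — every candidate key must contain it.
Closure of {DishID, ServerID} is {Date, DishID, Ingredient, KitchenStation, OrderNo, Price, ServerID}, the whole schema; {DishID, ServerID} is a candidate key.
Closure of {Ingredient, ServerID} is {Date, DishID, Ingredient, KitchenStation, OrderNo, Price, ServerID}, the whole schema; {Ingredient, ServerID} is a candidate key.
Any other superkey properly contains one of these, so there are no further candidate keys.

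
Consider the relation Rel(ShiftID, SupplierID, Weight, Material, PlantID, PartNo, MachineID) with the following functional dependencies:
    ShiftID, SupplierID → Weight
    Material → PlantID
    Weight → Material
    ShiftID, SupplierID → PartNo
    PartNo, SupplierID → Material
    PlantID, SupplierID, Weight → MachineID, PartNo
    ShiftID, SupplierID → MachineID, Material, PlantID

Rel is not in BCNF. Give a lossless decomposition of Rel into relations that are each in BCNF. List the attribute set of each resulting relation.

Candidate key of the original relation: {ShiftID, SupplierID}.
{MachineID, Material, PartNo, PlantID, ShiftID, SupplierID, Weight}: {Material} determines {Material, PlantID} here but is not a superkey — split on Material → PlantID, giving {Material, PlantID} and {MachineID, Material, PartNo, ShiftID, SupplierID, Weight}.
{Material, PlantID}: every determinant is a superkey — BCNF.
{MachineID, Material, PartNo, ShiftID, SupplierID, Weight}: {Weight} determines {Material, Weight} here but is not a superkey — split on Weight → Material, giving {Material, Weight} and {MachineID, PartNo, ShiftID, SupplierID, Weight}.
{Material, Weight}: every determinant is a superkey — BCNF.
{MachineID, PartNo, ShiftID, SupplierID, Weight}: {SupplierID, Weight} determines {MachineID, PartNo, SupplierID, Weight} here but is not a superkey — split on SupplierID, Weight → MachineID, PartNo, giving {MachineID, PartNo, SupplierID, Weight} and {ShiftID, SupplierID, Weight}.
{MachineID, PartNo, SupplierID, Weight}: every determinant is a superkey — BCNF.
{ShiftID, SupplierID, Weight}: every determinant is a superkey — BCNF.

{MachineID, PartNo, SupplierID, Weight}; {Material, PlantID}; {Material, Weight}; {ShiftID, SupplierID, Weight}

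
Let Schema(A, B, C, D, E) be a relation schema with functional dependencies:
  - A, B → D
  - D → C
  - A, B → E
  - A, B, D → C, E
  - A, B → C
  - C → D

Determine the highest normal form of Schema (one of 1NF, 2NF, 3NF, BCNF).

2NF

Candidate key: {A, B}. Prime attributes: {A, B}.
For D → C we have {D}⁺ = {C, D}; {D} is not a superkey, so BCNF fails.
D → C has non-prime {C} on the right and a non-superkey on the left, so 3NF fails.
Checking every proper subset of each key, none determines a non-prime attribute — 2NF is satisfied.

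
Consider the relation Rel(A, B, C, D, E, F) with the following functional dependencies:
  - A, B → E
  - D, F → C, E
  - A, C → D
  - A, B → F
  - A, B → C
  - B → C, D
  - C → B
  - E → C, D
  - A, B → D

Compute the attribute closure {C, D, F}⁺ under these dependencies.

{B, C, D, E, F}

Start with {C, D, F}.
D, F → C, E applies; add {E} → now {C, D, E, F}.
C → B applies; add {B} → now {B, C, D, E, F}.
No further FD applies.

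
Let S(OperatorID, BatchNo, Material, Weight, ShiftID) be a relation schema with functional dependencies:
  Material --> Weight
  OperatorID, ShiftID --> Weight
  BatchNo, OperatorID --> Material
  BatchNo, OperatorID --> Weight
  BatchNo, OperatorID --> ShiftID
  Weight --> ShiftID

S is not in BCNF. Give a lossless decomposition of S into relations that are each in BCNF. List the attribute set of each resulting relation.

Candidate key of the original relation: {BatchNo, OperatorID}.
In {BatchNo, Material, OperatorID, ShiftID, Weight}, {Material} is not a superkey ({Material}⁺ restricted to this set is {Material, ShiftID, Weight}), so split on Material --> ShiftID, Weight into {Material, ShiftID, Weight} and {BatchNo, Material, OperatorID}.
In {Material, ShiftID, Weight}, {Weight} is not a superkey ({Weight}⁺ restricted to this set is {ShiftID, Weight}), so split on Weight --> ShiftID into {ShiftID, Weight} and {Material, Weight}.
{ShiftID, Weight}: every determinant is a superkey — BCNF.
{Material, Weight}: every determinant is a superkey — BCNF.
{BatchNo, Material, OperatorID}: every determinant is a superkey — BCNF.

{BatchNo, Material, OperatorID}; {Material, Weight}; {ShiftID, Weight}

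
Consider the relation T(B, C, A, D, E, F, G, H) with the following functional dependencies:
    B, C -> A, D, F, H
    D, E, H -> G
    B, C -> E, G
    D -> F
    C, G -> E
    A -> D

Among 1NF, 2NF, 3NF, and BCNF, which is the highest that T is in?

2NF

Candidate key: {B, C}. Prime attributes: {B, C}.
For D, E, H -> G we have {D, E, H}⁺ = {D, E, F, G, H}; {D, E, H} is not a superkey, so BCNF fails.
D, E, H -> G has non-prime {G} on the right and a non-superkey on the left, so 3NF fails.
Checking every proper subset of each key, none determines a non-prime attribute — 2NF is satisfied.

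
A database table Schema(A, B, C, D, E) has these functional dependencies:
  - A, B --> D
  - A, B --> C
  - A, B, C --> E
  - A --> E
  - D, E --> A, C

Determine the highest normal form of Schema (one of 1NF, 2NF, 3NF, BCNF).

1NF

Candidate keys: {A, B}, {B, D, E}. Prime attributes: {A, B, D, E}.
A --> E breaks BCNF: {A}⁺ = {A, E}, so {A} is not a superkey.
D, E --> A, C determines the non-prime attribute {C} from a non-superkey — 3NF is violated.
{D, E} is a proper subset of the key {B, D, E}, and {D, E}⁺ contains the non-prime attribute {C} — a partial dependency, so 2NF is violated.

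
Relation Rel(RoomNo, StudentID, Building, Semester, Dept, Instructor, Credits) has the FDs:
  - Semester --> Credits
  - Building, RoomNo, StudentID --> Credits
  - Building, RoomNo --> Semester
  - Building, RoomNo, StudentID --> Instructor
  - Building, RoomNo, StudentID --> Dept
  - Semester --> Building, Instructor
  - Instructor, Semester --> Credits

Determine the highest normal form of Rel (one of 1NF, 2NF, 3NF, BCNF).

Candidate keys: {Building, RoomNo, StudentID}, {RoomNo, Semester, StudentID}. Prime attributes: {Building, RoomNo, Semester, StudentID}.
Semester --> Credits: {Semester}⁺ = {Building, Credits, Instructor, Semester}, which is not all of the attributes, so the left side is not a superkey — BCNF is violated.
Semester --> Credits has non-prime {Credits} on the right and a non-superkey on the left, so 3NF fails.
Since {Building, RoomNo} ⊂ {Building, RoomNo, StudentID} and {Building, RoomNo}⁺ ⊇ {Credits, Instructor} with {Credits, Instructor} non-prime, there is a partial dependency; 2NF fails.

1NF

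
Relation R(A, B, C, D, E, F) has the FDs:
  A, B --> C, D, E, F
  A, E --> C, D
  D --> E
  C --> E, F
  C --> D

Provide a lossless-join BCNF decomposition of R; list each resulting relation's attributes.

{A, B, E}; {A, C}; {C, D, F}; {D, E}

Candidate key of the original relation: {A, B}.
Within {A, B, C, D, E, F}: {A, E}⁺ ∩ {A, B, C, D, E, F} = {A, C, D, E, F}, not the whole set, so A, E --> C, D, F violates BCNF; decompose into {A, C, D, E, F} and {A, B, E}.
Within {A, C, D, E, F}: {D}⁺ ∩ {A, C, D, E, F} = {D, E}, not the whole set, so D --> E violates BCNF; decompose into {D, E} and {A, C, D, F}.
{D, E}: every determinant is a superkey — BCNF.
Within {A, C, D, F}: {C}⁺ ∩ {A, C, D, F} = {C, D, F}, not the whole set, so C --> D, F violates BCNF; decompose into {C, D, F} and {A, C}.
{C, D, F}: every determinant is a superkey — BCNF.
{A, C}: every determinant is a superkey — BCNF.
{A, B, E}: every determinant is a superkey — BCNF.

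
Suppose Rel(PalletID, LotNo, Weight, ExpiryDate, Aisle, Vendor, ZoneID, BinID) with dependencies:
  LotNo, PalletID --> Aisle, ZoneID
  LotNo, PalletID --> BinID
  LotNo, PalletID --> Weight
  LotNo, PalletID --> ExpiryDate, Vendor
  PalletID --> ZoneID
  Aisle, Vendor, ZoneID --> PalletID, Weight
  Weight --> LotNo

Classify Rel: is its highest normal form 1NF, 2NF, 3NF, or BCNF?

3NF

Candidate keys: {Aisle, PalletID, Vendor}, {Aisle, Vendor, ZoneID}, {LotNo, PalletID}, {PalletID, Weight}. Prime attributes: {Aisle, LotNo, PalletID, Vendor, Weight, ZoneID}.
PalletID --> ZoneID: {PalletID}⁺ = {PalletID, ZoneID}, which is not all of the attributes, so the left side is not a superkey — BCNF is violated.
But every attribute on its right side ({ZoneID}) is prime, and the same holds for every other non-superkey FD, so 3NF still holds.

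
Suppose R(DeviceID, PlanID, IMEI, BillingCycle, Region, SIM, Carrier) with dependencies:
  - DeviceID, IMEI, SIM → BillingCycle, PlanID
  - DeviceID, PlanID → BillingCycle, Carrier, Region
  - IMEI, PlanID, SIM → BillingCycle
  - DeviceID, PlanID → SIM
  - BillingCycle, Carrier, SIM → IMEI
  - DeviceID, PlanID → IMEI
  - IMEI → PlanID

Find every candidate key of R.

No FD produces {DeviceID}, so it must be in every candidate key.
{DeviceID, IMEI} is a candidate key since {DeviceID, IMEI}⁺ = {BillingCycle, Carrier, DeviceID, IMEI, PlanID, Region, SIM} covers every attribute.
{DeviceID, PlanID} is a candidate key since {DeviceID, PlanID}⁺ = {BillingCycle, Carrier, DeviceID, IMEI, PlanID, Region, SIM} covers every attribute.
{BillingCycle, Carrier, DeviceID, SIM} is a candidate key since {BillingCycle, Carrier, DeviceID, SIM}⁺ = {BillingCycle, Carrier, DeviceID, IMEI, PlanID, Region, SIM} covers every attribute.
Any other superkey properly contains one of these, so there are no further candidate keys.

{BillingCycle, Carrier, DeviceID, SIM}, {DeviceID, IMEI}, {DeviceID, PlanID}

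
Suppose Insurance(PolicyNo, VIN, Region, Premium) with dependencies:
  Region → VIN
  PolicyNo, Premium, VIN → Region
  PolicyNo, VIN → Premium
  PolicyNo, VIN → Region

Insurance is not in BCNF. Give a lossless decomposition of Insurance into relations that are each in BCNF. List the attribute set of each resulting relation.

{PolicyNo, Premium, Region}; {Region, VIN}

Candidate keys of the original relation: {PolicyNo, Region}, {PolicyNo, VIN}.
{PolicyNo, Premium, Region, VIN}: {Region} determines {Region, VIN} here but is not a superkey — split on Region → VIN, giving {Region, VIN} and {PolicyNo, Premium, Region}.
{Region, VIN}: every determinant is a superkey — BCNF.
{PolicyNo, Premium, Region}: every determinant is a superkey — BCNF.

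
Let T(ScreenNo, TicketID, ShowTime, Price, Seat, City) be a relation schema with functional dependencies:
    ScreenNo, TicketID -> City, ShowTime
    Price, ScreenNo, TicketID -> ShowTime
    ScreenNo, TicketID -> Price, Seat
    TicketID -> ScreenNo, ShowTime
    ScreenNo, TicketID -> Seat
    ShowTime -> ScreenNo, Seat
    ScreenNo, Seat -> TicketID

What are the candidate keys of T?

{ShowTime} is a candidate key since {ShowTime}⁺ = {City, Price, ScreenNo, Seat, ShowTime, TicketID} covers every attribute.
{TicketID} is a candidate key since {TicketID}⁺ = {City, Price, ScreenNo, Seat, ShowTime, TicketID} covers every attribute.
{ScreenNo, Seat} is a candidate key since {ScreenNo, Seat}⁺ = {City, Price, ScreenNo, Seat, ShowTime, TicketID} covers every attribute.
No proper subset of any of these is a key, and no other minimal superkey exists.

{ScreenNo, Seat}, {ShowTime}, {TicketID}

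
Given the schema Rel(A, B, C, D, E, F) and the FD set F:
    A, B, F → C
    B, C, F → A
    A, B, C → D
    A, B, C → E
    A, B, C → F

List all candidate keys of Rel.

No FD produces {B}, so it must be in every candidate key.
{A, B, C}⁺ = {A, B, C, D, E, F}, which is every attribute, so {A, B, C} is a candidate key.
{A, B, F}⁺ = {A, B, C, D, E, F}, which is every attribute, so {A, B, F} is a candidate key.
{B, C, F}⁺ = {A, B, C, D, E, F}, which is every attribute, so {B, C, F} is a candidate key.
These are minimal and exhaustive — every other superkey contains one of them.

{A, B, C}, {A, B, F}, {B, C, F}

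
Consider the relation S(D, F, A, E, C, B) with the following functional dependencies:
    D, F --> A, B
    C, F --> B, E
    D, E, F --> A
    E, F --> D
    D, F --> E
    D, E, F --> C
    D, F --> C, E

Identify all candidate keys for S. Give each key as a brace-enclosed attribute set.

No FD produces {F}, so it must be in every candidate key.
Closure of {C, F} is {A, B, C, D, E, F}, the whole schema; {C, F} is a candidate key.
Closure of {D, F} is {A, B, C, D, E, F}, the whole schema; {D, F} is a candidate key.
Closure of {E, F} is {A, B, C, D, E, F}, the whole schema; {E, F} is a candidate key.
Any other superkey properly contains one of these, so there are no further candidate keys.

{C, F}, {D, F}, {E, F}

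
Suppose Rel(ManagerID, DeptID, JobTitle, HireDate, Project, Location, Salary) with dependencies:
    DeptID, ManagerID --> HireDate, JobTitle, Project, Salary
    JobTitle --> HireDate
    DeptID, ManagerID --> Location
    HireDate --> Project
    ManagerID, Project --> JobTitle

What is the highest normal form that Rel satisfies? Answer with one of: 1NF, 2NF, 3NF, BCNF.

Candidate key: {DeptID, ManagerID}. Prime attributes: {DeptID, ManagerID}.
JobTitle --> HireDate: {JobTitle}⁺ = {HireDate, JobTitle, Project}, which is not all of the attributes, so the left side is not a superkey — BCNF is violated.
JobTitle --> HireDate has non-prime {HireDate} on the right and a non-superkey on the left, so 3NF fails.
No non-prime attribute depends on a proper subset of any candidate key, so 2NF holds.

2NF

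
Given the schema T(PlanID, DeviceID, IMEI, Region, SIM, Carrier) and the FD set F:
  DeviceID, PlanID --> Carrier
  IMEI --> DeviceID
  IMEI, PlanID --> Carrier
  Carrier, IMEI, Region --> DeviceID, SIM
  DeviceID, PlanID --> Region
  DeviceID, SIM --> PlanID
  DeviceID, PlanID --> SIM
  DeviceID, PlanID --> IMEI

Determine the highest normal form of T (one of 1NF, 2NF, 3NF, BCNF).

Candidate keys: {Carrier, IMEI, Region}, {DeviceID, PlanID}, {DeviceID, SIM}, {IMEI, PlanID}, {IMEI, SIM}. Prime attributes: {Carrier, DeviceID, IMEI, PlanID, Region, SIM}.
For IMEI --> DeviceID we have {IMEI}⁺ = {DeviceID, IMEI}; {IMEI} is not a superkey, so BCNF fails.
Its right-hand attributes {DeviceID} are all prime, as are those of every other non-superkey FD — the relation is in 3NF.

3NF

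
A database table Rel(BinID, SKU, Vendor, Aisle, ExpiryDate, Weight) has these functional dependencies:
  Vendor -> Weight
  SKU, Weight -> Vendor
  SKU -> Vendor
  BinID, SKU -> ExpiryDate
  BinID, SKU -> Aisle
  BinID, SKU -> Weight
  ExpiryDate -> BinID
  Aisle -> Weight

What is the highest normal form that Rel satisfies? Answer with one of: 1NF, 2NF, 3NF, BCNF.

Candidate keys: {BinID, SKU}, {ExpiryDate, SKU}. Prime attributes: {BinID, ExpiryDate, SKU}.
Vendor -> Weight: {Vendor}⁺ = {Vendor, Weight}, which is not all of the attributes, so the left side is not a superkey — BCNF is violated.
Vendor -> Weight has non-prime {Weight} on the right and a non-superkey on the left, so 3NF fails.
The proper key subset {SKU} of {BinID, SKU} determines non-prime {Vendor, Weight}, so the relation is not even in 2NF.

1NF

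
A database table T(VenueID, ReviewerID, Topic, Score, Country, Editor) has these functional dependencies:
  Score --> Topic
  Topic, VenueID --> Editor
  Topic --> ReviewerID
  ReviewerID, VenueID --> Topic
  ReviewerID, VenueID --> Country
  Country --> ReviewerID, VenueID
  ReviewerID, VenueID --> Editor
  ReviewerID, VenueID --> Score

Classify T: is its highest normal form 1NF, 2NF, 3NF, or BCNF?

3NF

Candidate keys: {Country}, {ReviewerID, VenueID}, {Score, VenueID}, {Topic, VenueID}. Prime attributes: {Country, ReviewerID, Score, Topic, VenueID}.
For Score --> Topic we have {Score}⁺ = {ReviewerID, Score, Topic}; {Score} is not a superkey, so BCNF fails.
Its right-hand attributes {Topic} are all prime, as are those of every other non-superkey FD — the relation is in 3NF.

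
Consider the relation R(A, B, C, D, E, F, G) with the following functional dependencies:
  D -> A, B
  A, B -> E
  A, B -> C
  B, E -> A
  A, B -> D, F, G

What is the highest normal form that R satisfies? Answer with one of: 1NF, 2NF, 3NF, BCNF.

BCNF

Candidate keys: {A, B}, {B, E}, {D}. Prime attributes: {A, B, D, E}.
Every FD has a superkey on the left, so the relation is in BCNF.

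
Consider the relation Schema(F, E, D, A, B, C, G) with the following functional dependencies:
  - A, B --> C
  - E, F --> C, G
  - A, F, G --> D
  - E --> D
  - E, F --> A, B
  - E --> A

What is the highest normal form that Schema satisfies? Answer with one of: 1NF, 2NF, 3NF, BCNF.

1NF

Candidate key: {E, F}. Prime attributes: {E, F}.
A, B --> C: {A, B}⁺ = {A, B, C}, which is not all of the attributes, so the left side is not a superkey — BCNF is violated.
A, B --> C determines the non-prime attribute {C} from a non-superkey — 3NF is violated.
{E} is a proper subset of the key {E, F}, and {E}⁺ contains the non-prime attributes {A, D} — a partial dependency, so 2NF is violated.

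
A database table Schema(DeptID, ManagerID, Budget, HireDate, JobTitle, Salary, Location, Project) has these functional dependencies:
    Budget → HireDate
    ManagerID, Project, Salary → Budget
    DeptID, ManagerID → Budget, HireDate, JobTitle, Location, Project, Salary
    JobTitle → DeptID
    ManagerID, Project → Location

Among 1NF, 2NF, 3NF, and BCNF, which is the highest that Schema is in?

Candidate keys: {DeptID, ManagerID}, {JobTitle, ManagerID}. Prime attributes: {DeptID, JobTitle, ManagerID}.
Budget → HireDate breaks BCNF: {Budget}⁺ = {Budget, HireDate}, so {Budget} is not a superkey.
Budget → HireDate determines the non-prime attribute {HireDate} from a non-superkey — 3NF is violated.
Checking every proper subset of each key, none determines a non-prime attribute — 2NF is satisfied.

2NF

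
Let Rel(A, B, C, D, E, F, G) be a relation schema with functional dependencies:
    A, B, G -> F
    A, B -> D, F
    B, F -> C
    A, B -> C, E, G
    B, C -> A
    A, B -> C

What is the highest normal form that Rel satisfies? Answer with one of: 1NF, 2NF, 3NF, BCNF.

BCNF

Candidate keys: {A, B}, {B, C}, {B, F}. Prime attributes: {A, B, C, F}.
Each dependency's left side is a superkey — BCNF holds.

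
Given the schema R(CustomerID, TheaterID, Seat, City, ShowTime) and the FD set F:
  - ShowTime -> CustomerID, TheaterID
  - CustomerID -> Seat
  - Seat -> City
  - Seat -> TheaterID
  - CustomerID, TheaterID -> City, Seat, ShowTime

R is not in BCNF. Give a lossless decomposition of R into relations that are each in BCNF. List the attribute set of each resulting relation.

Candidate keys of the original relation: {CustomerID}, {ShowTime}.
In {City, CustomerID, Seat, ShowTime, TheaterID}, {Seat} is not a superkey ({Seat}⁺ restricted to this set is {City, Seat, TheaterID}), so split on Seat -> City, TheaterID into {City, Seat, TheaterID} and {CustomerID, Seat, ShowTime}.
{City, Seat, TheaterID}: every determinant is a superkey — BCNF.
{CustomerID, Seat, ShowTime}: every determinant is a superkey — BCNF.

{City, Seat, TheaterID}; {CustomerID, Seat, ShowTime}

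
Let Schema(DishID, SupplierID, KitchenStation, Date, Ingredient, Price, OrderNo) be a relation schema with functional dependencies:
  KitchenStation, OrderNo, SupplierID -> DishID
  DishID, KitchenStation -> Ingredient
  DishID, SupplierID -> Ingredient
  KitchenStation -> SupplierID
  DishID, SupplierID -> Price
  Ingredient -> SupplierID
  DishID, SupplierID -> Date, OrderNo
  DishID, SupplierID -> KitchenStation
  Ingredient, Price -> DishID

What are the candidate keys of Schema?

{DishID, Ingredient}⁺ = {Date, DishID, Ingredient, KitchenStation, OrderNo, Price, SupplierID} — all of the relation — so {DishID, Ingredient} is a candidate key.
{DishID, KitchenStation}⁺ = {Date, DishID, Ingredient, KitchenStation, OrderNo, Price, SupplierID} — all of the relation — so {DishID, KitchenStation} is a candidate key.
{DishID, SupplierID}⁺ = {Date, DishID, Ingredient, KitchenStation, OrderNo, Price, SupplierID} — all of the relation — so {DishID, SupplierID} is a candidate key.
{Ingredient, Price}⁺ = {Date, DishID, Ingredient, KitchenStation, OrderNo, Price, SupplierID} — all of the relation — so {Ingredient, Price} is a candidate key.
{KitchenStation, OrderNo}⁺ = {Date, DishID, Ingredient, KitchenStation, OrderNo, Price, SupplierID} — all of the relation — so {KitchenStation, OrderNo} is a candidate key.
These are minimal and exhaustive — every other superkey contains one of them.

{DishID, Ingredient}, {DishID, KitchenStation}, {DishID, SupplierID}, {Ingredient, Price}, {KitchenStation, OrderNo}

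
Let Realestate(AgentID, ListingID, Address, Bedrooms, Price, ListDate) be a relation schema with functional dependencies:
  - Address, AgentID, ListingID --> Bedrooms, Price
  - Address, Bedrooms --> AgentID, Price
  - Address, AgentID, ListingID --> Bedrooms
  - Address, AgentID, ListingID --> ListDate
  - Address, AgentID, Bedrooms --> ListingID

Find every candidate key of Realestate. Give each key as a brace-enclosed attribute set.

{Address, AgentID, ListingID}, {Address, Bedrooms}

No FD produces {Address}, so it must be in every candidate key.
Closure of {Address, Bedrooms} is {Address, AgentID, Bedrooms, ListDate, ListingID, Price}, the whole schema; {Address, Bedrooms} is a candidate key.
Closure of {Address, AgentID, ListingID} is {Address, AgentID, Bedrooms, ListDate, ListingID, Price}, the whole schema; {Address, AgentID, ListingID} is a candidate key.
No proper subset of any of these is a key, and no other minimal superkey exists.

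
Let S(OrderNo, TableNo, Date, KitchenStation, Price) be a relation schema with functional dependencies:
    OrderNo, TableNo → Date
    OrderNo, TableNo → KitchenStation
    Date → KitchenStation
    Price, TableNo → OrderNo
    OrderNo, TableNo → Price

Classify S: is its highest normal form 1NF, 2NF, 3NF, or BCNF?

Candidate keys: {OrderNo, TableNo}, {Price, TableNo}. Prime attributes: {OrderNo, Price, TableNo}.
Date → KitchenStation breaks BCNF: {Date}⁺ = {Date, KitchenStation}, so {Date} is not a superkey.
Date → KitchenStation determines the non-prime attribute {KitchenStation} from a non-superkey — 3NF is violated.
No proper subset of a key has a non-prime attribute in its closure, so there is no partial dependency; 2NF holds.

2NF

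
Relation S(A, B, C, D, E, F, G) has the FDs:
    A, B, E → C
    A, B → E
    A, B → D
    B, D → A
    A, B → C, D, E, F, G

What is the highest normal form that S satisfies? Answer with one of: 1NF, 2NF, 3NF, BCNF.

BCNF

Candidate keys: {A, B}, {B, D}. Prime attributes: {A, B, D}.
The left-hand side of every FD is a superkey, so BCNF is satisfied.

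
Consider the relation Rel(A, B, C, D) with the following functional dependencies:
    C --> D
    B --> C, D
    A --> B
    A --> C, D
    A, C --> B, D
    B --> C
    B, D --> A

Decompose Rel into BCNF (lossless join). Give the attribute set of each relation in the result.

{A, B, C}; {C, D}

Candidate keys of the original relation: {A}, {B}.
{A, B, C, D}: {C} determines {C, D} here but is not a superkey — split on C --> D, giving {C, D} and {A, B, C}.
{C, D} has no BCNF violation.
{A, B, C} has no BCNF violation.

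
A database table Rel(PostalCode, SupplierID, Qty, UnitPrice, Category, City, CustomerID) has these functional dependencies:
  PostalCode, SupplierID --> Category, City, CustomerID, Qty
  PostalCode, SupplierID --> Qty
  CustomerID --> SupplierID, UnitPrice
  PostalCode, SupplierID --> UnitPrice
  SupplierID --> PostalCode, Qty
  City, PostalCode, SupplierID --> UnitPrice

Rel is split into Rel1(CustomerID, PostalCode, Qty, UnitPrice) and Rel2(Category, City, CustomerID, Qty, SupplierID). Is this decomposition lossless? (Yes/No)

Common attributes: {CustomerID, Qty}; their closure is {Category, City, CustomerID, PostalCode, Qty, SupplierID, UnitPrice}.
Rel1 is contained in that closure, so Rel1 ∩ Rel2 --> Rel1 holds and the join is lossless.

Yes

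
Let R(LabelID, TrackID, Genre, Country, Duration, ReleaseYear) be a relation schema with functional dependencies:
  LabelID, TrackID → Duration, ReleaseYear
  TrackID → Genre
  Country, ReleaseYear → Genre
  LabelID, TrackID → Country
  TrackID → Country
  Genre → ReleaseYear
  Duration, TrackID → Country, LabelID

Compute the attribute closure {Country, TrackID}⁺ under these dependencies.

Start with {Country, TrackID}.
TrackID → Genre applies; add {Genre} → now {Country, Genre, TrackID}.
Genre → ReleaseYear applies; add {ReleaseYear} → now {Country, Genre, ReleaseYear, TrackID}.
No further FD applies.

{Country, Genre, ReleaseYear, TrackID}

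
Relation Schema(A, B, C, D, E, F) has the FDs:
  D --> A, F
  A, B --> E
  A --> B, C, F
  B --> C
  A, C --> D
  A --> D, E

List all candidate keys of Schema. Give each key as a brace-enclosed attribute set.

{A} is a candidate key since {A}⁺ = {A, B, C, D, E, F} covers every attribute.
{D} is a candidate key since {D}⁺ = {A, B, C, D, E, F} covers every attribute.
Any other superkey properly contains one of these, so there are no further candidate keys.

{A}, {D}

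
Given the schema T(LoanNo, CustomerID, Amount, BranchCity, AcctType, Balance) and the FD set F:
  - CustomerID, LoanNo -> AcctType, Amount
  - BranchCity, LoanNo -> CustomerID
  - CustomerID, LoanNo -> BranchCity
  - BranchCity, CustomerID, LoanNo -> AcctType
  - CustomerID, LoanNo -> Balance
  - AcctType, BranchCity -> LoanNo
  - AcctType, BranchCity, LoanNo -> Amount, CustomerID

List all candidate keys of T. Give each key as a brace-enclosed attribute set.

{AcctType, BranchCity}⁺ = {AcctType, Amount, Balance, BranchCity, CustomerID, LoanNo}, which is every attribute, so {AcctType, BranchCity} is a candidate key.
{BranchCity, LoanNo}⁺ = {AcctType, Amount, Balance, BranchCity, CustomerID, LoanNo}, which is every attribute, so {BranchCity, LoanNo} is a candidate key.
{CustomerID, LoanNo}⁺ = {AcctType, Amount, Balance, BranchCity, CustomerID, LoanNo}, which is every attribute, so {CustomerID, LoanNo} is a candidate key.
Any other superkey properly contains one of these, so there are no further candidate keys.

{AcctType, BranchCity}, {BranchCity, LoanNo}, {CustomerID, LoanNo}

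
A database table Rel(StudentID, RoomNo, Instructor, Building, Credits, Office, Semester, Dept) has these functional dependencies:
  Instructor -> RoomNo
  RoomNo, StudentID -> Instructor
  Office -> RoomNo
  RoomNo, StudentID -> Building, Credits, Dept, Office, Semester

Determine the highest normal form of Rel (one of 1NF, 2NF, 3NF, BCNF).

Candidate keys: {Instructor, StudentID}, {Office, StudentID}, {RoomNo, StudentID}. Prime attributes: {Instructor, Office, RoomNo, StudentID}.
For Instructor -> RoomNo we have {Instructor}⁺ = {Instructor, RoomNo}; {Instructor} is not a superkey, so BCNF fails.
Since {RoomNo} ⊆ prime attributes and every other non-superkey FD also has a prime right side, the schema is in 3NF.

3NF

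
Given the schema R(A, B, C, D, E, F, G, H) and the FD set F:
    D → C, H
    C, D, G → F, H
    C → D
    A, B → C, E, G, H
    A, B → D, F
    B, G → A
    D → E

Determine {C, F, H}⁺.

{C, D, E, F, H}

Start with {C, F, H}.
C → D applies; add {D} → now {C, D, F, H}.
D → E applies; add {E} → now {C, D, E, F, H}.
No further FD applies.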